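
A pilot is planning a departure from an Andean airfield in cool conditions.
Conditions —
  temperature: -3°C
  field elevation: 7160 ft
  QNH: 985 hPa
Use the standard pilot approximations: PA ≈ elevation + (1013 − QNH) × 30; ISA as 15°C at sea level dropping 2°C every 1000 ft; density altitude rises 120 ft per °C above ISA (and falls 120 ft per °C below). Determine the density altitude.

7760 ft

Pressure altitude = 7160 + (1013 − 985) × 30 = 7160 + (+840) = 8000 ft.
ISA temperature at 8000 ft = 15 − 2 × (8000/1000) = -1°C.
ISA deviation = -3 − (-1) = -2°C.
Density altitude = 8000 + 120 × (-2) = 7760 ft.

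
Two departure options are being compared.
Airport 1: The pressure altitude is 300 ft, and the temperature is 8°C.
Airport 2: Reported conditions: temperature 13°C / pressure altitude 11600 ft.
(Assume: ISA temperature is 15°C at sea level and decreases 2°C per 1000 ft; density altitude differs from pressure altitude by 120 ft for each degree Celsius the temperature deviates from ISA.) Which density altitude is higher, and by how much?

Airport 1: ISA temp = 14.4°C, deviation -6.4°C, DA = 300 + 120 × (-6.4) = -468 ft.
Airport 2: ISA temp = -8.2°C, deviation +21.2°C, DA = 11600 + 120 × 21.2 = 14144 ft.
Airport 2 is higher by 14144 − (-468) = 14612 ft.

Airport 2 by 14612 ft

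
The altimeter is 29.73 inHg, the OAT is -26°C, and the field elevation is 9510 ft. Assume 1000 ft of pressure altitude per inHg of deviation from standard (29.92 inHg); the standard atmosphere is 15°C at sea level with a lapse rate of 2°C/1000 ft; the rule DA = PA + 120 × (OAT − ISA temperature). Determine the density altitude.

Pressure altitude = 9510 + (29.92 − 29.73) × 1000 = 9510 + (+190) = 9700 ft.
ISA temperature at 9700 ft = 15 − 2 × (9700/1000) = -4.4°C.
ISA deviation = -26 − (-4.4) = -21.6°C.
Density altitude = 9700 + 120 × (-21.6) = 7108 ft.

7108 ft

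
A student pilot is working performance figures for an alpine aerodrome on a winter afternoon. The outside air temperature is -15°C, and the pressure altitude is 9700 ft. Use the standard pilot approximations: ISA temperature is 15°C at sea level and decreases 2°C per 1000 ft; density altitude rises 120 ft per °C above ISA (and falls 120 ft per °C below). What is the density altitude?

8428 ft

ISA temperature at 9700 ft = 15 − 2 × (9700/1000) = -4.4°C.
ISA deviation = -15 − (-4.4) = -10.6°C.
Density altitude = 9700 + 120 × (-10.6) = 9700 + (-1272) = 8428 ft.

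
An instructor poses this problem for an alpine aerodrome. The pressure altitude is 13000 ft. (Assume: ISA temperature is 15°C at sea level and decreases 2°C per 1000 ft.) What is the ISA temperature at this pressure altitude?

-11°C

ISA temperature = 15 − 2 × (13000/1000) = 15 − 26 = -11°C.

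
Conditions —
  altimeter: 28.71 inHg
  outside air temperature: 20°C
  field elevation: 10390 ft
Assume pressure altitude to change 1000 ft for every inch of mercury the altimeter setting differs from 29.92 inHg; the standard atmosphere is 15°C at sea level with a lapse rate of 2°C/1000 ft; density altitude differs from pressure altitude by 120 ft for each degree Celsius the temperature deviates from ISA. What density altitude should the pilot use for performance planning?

14984 ft

Pressure altitude = 10390 + (29.92 − 28.71) × 1000 = 10390 + (+1210) = 11600 ft.
ISA temperature at 11600 ft = 15 − 2 × (11600/1000) = -8.2°C.
ISA deviation = 20 − (-8.2) = +28.2°C.
Density altitude = 11600 + 120 × (28.2) = 14984 ft.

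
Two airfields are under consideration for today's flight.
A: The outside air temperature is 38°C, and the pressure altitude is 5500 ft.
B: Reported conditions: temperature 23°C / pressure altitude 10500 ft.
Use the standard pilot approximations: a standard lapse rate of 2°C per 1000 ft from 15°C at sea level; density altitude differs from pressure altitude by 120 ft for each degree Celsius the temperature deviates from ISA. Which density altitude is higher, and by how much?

B by 4400 ft

A: ISA temp = 4°C, deviation +34°C, DA = 5500 + 120 × 34 = 9580 ft.
B: ISA temp = -6°C, deviation +29°C, DA = 10500 + 120 × 29 = 13980 ft.
B is higher by 13980 − 9580 = 4400 ft.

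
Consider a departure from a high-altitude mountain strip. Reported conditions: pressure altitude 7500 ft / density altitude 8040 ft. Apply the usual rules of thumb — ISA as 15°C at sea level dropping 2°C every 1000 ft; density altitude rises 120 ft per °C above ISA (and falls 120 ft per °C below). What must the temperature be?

Density altitude − pressure altitude = 8040 − 7500 = +540 ft.
At 120 ft/°C that is an ISA deviation of 540/120 = +4.5°C.
ISA temperature at 7500 ft = 15 − 2 × (7500/1000) = 0°C.
OAT = ISA + deviation = 0 + (+4.5) = 4.5°C.

4.5°C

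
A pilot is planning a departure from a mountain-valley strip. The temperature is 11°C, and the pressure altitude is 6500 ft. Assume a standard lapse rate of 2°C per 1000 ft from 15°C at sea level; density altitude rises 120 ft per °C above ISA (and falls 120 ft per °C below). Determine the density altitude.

7580 ft

ISA temperature at 6500 ft = 15 − 2 × (6500/1000) = 2°C.
ISA deviation = 11 − 2 = +9°C.
Density altitude = 6500 + 120 × (9) = 6500 + (+1080) = 7580 ft.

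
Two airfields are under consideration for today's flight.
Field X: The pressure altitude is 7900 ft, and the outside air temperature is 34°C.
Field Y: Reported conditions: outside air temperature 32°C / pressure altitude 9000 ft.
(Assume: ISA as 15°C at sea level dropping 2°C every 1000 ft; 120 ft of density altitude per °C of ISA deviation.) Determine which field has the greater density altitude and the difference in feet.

Field X: ISA temp = -0.8°C, deviation +34.8°C, DA = 7900 + 120 × 34.8 = 12076 ft.
Field Y: ISA temp = -3°C, deviation +35°C, DA = 9000 + 120 × 35 = 13200 ft.
Field Y is higher by 13200 − 12076 = 1124 ft.

Field Y by 1124 ft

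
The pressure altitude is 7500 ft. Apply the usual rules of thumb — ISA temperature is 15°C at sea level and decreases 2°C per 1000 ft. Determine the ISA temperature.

ISA temperature = 15 − 2 × (7500/1000) = 15 − 15 = 0°C.

0°C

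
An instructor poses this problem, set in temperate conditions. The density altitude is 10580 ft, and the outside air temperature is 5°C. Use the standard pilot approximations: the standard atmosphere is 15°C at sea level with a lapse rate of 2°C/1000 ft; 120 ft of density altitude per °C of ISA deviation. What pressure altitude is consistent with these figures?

9500 ft

DA = PA + 120 × (OAT − (15 − 2·PA/1000)) = PA + 120·OAT − 1800 + 0.24·PA = 1.24·PA + 120·OAT − 1800.
So 1.24·PA = 10580 − 120 × 5 + 1800 = 11780.
PA = 11780 / 1.24 = 9500 ft.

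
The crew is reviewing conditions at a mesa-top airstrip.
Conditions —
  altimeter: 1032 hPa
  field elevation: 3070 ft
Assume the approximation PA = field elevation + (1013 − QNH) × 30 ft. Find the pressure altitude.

Pressure correction = (1013 − 1032) × 30 = -570 ft.
Pressure altitude = 3070 + (-570) = 2500 ft.

2500 ft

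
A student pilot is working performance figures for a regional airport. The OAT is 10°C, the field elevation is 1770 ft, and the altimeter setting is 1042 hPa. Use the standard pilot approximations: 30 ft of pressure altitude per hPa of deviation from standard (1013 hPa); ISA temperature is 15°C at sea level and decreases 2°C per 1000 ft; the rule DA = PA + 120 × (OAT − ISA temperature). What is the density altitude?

Pressure altitude = 1770 + (1013 − 1042) × 30 = 1770 + (-870) = 900 ft.
ISA temperature at 900 ft = 15 − 2 × (900/1000) = 13.2°C.
ISA deviation = 10 − 13.2 = -3.2°C.
Density altitude = 900 + 120 × (-3.2) = 516 ft.

516 ft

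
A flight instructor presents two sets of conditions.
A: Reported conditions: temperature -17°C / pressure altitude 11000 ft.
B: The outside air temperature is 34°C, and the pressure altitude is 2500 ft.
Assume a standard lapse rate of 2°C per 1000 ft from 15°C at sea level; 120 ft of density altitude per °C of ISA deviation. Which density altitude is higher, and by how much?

A: ISA temp = -7°C, deviation -10°C, DA = 11000 + 120 × (-10) = 9800 ft.
B: ISA temp = 10°C, deviation +24°C, DA = 2500 + 120 × 24 = 5380 ft.
A is higher by 9800 − 5380 = 4420 ft.

A by 4420 ft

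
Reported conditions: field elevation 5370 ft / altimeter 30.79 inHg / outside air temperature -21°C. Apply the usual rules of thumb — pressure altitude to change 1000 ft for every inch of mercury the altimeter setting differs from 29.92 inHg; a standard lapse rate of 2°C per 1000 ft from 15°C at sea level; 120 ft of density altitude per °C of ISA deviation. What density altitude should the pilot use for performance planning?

Pressure altitude = 5370 + (29.92 − 30.79) × 1000 = 5370 + (-870) = 4500 ft.
ISA temperature at 4500 ft = 15 − 2 × (4500/1000) = 6°C.
ISA deviation = -21 − 6 = -27°C.
Density altitude = 4500 + 120 × (-27) = 1260 ft.

1260 ft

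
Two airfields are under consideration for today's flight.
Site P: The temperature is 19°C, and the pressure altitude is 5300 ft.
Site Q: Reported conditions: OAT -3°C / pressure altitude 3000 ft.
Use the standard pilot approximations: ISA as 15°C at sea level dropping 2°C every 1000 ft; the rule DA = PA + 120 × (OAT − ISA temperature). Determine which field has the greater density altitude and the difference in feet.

Site P by 5492 ft

Site P: ISA temp = 4.4°C, deviation +14.6°C, DA = 5300 + 120 × 14.6 = 7052 ft.
Site Q: ISA temp = 9°C, deviation -12°C, DA = 3000 + 120 × (-12) = 1560 ft.
Site P is higher by 7052 − 1560 = 5492 ft.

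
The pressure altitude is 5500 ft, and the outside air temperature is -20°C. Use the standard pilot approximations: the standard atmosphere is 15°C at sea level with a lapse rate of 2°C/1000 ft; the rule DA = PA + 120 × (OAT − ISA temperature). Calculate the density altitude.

ISA temperature at 5500 ft = 15 − 2 × (5500/1000) = 4°C.
ISA deviation = -20 − 4 = -24°C.
Density altitude = 5500 + 120 × (-24) = 5500 + (-2880) = 2620 ft.

2620 ft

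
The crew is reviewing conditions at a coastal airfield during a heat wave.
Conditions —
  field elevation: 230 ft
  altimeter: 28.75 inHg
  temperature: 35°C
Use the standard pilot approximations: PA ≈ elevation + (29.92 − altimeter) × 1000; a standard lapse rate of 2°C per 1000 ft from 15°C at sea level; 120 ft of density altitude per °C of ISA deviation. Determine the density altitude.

Pressure altitude = 230 + (29.92 − 28.75) × 1000 = 230 + (+1170) = 1400 ft.
ISA temperature at 1400 ft = 15 − 2 × (1400/1000) = 12.2°C.
ISA deviation = 35 − 12.2 = +22.8°C.
Density altitude = 1400 + 120 × (22.8) = 4136 ft.

4136 ft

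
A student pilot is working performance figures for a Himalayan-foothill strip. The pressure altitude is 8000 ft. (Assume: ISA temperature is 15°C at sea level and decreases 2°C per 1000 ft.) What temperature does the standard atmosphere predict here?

ISA temperature = 15 − 2 × (8000/1000) = 15 − 16 = -1°C.

-1°C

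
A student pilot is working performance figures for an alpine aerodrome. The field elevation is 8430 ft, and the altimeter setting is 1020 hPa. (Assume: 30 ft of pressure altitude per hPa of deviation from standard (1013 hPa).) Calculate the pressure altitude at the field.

Pressure correction = (1013 − 1020) × 30 = -210 ft.
Pressure altitude = 8430 + (-210) = 8220 ft.

8220 ft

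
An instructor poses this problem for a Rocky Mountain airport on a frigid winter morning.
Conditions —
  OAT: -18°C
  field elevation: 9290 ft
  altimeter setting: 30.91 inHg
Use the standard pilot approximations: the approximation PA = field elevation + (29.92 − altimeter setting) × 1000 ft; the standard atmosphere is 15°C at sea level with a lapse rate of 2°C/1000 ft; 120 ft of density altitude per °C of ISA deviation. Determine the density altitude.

Pressure altitude = 9290 + (29.92 − 30.91) × 1000 = 9290 + (-990) = 8300 ft.
ISA temperature at 8300 ft = 15 − 2 × (8300/1000) = -1.6°C.
ISA deviation = -18 − (-1.6) = -16.4°C.
Density altitude = 8300 + 120 × (-16.4) = 6332 ft.

6332 ft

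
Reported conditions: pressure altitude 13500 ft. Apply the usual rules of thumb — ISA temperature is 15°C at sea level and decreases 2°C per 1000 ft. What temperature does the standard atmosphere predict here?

-12°C

ISA temperature = 15 − 2 × (13500/1000) = 15 − 27 = -12°C.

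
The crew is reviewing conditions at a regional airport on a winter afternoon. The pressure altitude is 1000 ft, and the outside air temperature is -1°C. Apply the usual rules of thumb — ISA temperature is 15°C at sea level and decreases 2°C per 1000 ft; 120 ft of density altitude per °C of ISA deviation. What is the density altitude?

ISA temperature at 1000 ft = 15 − 2 × (1000/1000) = 13°C.
ISA deviation = -1 − 13 = -14°C.
Density altitude = 1000 + 120 × (-14) = 1000 + (-1680) = -680 ft.

-680 ft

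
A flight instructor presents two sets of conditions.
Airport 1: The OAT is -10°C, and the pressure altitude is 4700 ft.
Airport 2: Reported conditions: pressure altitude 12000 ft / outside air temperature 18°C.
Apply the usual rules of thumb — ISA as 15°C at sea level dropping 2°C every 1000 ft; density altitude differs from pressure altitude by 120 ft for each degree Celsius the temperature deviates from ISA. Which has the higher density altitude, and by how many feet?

Airport 2 by 12412 ft

Airport 1: ISA temp = 5.6°C, deviation -15.6°C, DA = 4700 + 120 × (-15.6) = 2828 ft.
Airport 2: ISA temp = -9°C, deviation +27°C, DA = 12000 + 120 × 27 = 15240 ft.
Airport 2 is higher by 15240 − 2828 = 12412 ft.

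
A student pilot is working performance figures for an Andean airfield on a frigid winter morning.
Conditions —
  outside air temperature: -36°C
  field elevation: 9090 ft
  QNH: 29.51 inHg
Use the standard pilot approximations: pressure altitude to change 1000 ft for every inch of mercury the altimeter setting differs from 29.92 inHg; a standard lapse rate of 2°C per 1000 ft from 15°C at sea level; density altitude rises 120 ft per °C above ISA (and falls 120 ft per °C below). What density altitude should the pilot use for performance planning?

Pressure altitude = 9090 + (29.92 − 29.51) × 1000 = 9090 + (+410) = 9500 ft.
ISA temperature at 9500 ft = 15 − 2 × (9500/1000) = -4°C.
ISA deviation = -36 − (-4) = -32°C.
Density altitude = 9500 + 120 × (-32) = 5660 ft.

5660 ft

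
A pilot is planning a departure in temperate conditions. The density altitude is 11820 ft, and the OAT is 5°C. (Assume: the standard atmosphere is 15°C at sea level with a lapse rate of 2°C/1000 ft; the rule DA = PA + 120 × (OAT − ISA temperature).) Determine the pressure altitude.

DA = PA + 120 × (OAT − (15 − 2·PA/1000)) = PA + 120·OAT − 1800 + 0.24·PA = 1.24·PA + 120·OAT − 1800.
So 1.24·PA = 11820 − 120 × 5 + 1800 = 13020.
PA = 13020 / 1.24 = 10500 ft.

10500 ft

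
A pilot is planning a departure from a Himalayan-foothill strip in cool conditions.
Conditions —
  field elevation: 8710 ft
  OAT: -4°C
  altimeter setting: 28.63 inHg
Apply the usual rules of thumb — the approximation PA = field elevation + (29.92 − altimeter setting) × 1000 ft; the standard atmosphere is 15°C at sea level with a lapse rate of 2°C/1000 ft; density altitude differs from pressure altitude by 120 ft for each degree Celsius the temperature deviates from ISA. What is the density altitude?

10120 ft

Pressure altitude = 8710 + (29.92 − 28.63) × 1000 = 8710 + (+1290) = 10000 ft.
ISA temperature at 10000 ft = 15 − 2 × (10000/1000) = -5°C.
ISA deviation = -4 − (-5) = +1°C.
Density altitude = 10000 + 120 × (1) = 10120 ft.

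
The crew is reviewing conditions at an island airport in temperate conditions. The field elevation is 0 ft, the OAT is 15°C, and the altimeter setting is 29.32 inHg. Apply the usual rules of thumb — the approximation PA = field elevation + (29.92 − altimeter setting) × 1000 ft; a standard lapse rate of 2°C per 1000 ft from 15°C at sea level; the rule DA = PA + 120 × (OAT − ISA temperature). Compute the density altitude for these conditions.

Pressure altitude = 0 + (29.92 − 29.32) × 1000 = 0 + (+600) = 600 ft.
ISA temperature at 600 ft = 15 − 2 × (600/1000) = 13.8°C.
ISA deviation = 15 − 13.8 = +1.2°C.
Density altitude = 600 + 120 × (1.2) = 744 ft.

744 ft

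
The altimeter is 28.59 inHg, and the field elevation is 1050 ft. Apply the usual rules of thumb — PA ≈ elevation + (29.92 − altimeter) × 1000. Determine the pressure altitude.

Pressure correction = (29.92 − 28.59) × 1000 = +1330 ft.
Pressure altitude = 1050 + (+1330) = 2380 ft.

2380 ft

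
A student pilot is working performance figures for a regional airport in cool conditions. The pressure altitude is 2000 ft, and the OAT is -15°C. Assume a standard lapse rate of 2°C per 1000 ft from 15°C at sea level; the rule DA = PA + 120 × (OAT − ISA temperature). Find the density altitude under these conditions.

-1120 ft

ISA temperature at 2000 ft = 15 − 2 × (2000/1000) = 11°C.
ISA deviation = -15 − 11 = -26°C.
Density altitude = 2000 + 120 × (-26) = 2000 + (-3120) = -1120 ft.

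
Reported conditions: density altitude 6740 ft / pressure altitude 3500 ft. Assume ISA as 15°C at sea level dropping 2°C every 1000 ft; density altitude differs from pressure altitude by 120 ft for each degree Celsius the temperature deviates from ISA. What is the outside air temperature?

Density altitude − pressure altitude = 6740 − 3500 = +3240 ft.
At 120 ft/°C that is an ISA deviation of 3240/120 = +27°C.
ISA temperature at 3500 ft = 15 − 2 × (3500/1000) = 8°C.
OAT = ISA + deviation = 8 + (+27) = 35°C.

35°C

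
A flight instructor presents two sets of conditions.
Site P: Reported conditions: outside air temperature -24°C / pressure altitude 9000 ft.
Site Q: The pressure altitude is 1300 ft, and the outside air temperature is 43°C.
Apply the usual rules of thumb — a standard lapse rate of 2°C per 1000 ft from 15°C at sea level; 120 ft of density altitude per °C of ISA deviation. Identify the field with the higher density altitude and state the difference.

Site P: ISA temp = -3°C, deviation -21°C, DA = 9000 + 120 × (-21) = 6480 ft.
Site Q: ISA temp = 12.4°C, deviation +30.6°C, DA = 1300 + 120 × 30.6 = 4972 ft.
Site P is higher by 6480 − 4972 = 1508 ft.

Site P by 1508 ft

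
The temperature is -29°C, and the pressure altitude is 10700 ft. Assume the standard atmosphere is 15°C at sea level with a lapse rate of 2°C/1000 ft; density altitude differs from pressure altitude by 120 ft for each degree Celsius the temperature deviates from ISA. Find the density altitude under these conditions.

7988 ft

ISA temperature at 10700 ft = 15 − 2 × (10700/1000) = -6.4°C.
ISA deviation = -29 − (-6.4) = -22.6°C.
Density altitude = 10700 + 120 × (-22.6) = 10700 + (-2712) = 7988 ft.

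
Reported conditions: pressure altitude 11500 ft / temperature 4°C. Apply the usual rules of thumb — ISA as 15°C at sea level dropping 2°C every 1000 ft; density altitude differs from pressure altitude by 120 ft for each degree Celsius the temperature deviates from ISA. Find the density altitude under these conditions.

12940 ft

ISA temperature at 11500 ft = 15 − 2 × (11500/1000) = -8°C.
ISA deviation = 4 − (-8) = +12°C.
Density altitude = 11500 + 120 × (12) = 11500 + (+1440) = 12940 ft.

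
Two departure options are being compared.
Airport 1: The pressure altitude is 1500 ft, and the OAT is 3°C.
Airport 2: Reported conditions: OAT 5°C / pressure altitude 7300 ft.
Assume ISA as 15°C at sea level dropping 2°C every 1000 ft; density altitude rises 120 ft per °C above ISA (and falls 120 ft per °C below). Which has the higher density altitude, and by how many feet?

Airport 2 by 7432 ft

Airport 1: ISA temp = 12°C, deviation -9°C, DA = 1500 + 120 × (-9) = 420 ft.
Airport 2: ISA temp = 0.4°C, deviation +4.6°C, DA = 7300 + 120 × 4.6 = 7852 ft.
Airport 2 is higher by 7852 − 420 = 7432 ft.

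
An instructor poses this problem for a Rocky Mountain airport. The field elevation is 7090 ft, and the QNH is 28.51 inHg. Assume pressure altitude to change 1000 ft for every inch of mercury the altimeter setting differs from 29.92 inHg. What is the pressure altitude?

8500 ft

Pressure correction = (29.92 − 28.51) × 1000 = +1410 ft.
Pressure altitude = 7090 + (+1410) = 8500 ft.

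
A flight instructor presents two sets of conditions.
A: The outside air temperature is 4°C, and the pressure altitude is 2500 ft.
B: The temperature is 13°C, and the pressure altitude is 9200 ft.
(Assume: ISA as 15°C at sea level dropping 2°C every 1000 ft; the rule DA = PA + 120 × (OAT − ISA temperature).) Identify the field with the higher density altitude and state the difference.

B by 9388 ft

A: ISA temp = 10°C, deviation -6°C, DA = 2500 + 120 × (-6) = 1780 ft.
B: ISA temp = -3.4°C, deviation +16.4°C, DA = 9200 + 120 × 16.4 = 11168 ft.
B is higher by 11168 − 1780 = 9388 ft.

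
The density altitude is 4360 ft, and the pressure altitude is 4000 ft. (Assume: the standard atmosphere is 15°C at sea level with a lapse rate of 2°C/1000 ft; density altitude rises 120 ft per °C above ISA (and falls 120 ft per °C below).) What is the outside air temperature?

Density altitude − pressure altitude = 4360 − 4000 = +360 ft.
At 120 ft/°C that is an ISA deviation of 360/120 = +3°C.
ISA temperature at 4000 ft = 15 − 2 × (4000/1000) = 7°C.
OAT = ISA + deviation = 7 + (+3) = 10°C.

10°C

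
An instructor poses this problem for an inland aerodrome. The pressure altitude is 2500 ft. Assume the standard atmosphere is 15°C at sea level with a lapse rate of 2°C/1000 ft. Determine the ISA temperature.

10°C

ISA temperature = 15 − 2 × (2500/1000) = 15 − 5 = 10°C.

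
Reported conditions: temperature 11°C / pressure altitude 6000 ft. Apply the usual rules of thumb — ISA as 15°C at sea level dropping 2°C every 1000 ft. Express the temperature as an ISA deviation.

ISA+8°C

ISA temperature at 6000 ft = 15 − 2 × (6000/1000) = 3°C.
Deviation = OAT − ISA = 11 − 3 = +8°C.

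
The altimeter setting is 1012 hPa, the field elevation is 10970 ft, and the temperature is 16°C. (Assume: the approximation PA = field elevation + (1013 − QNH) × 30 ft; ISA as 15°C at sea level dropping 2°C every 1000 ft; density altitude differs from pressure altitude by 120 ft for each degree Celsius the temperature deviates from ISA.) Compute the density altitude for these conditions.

13760 ft

Pressure altitude = 10970 + (1013 − 1012) × 30 = 10970 + (+30) = 11000 ft.
ISA temperature at 11000 ft = 15 − 2 × (11000/1000) = -7°C.
ISA deviation = 16 − (-7) = +23°C.
Density altitude = 11000 + 120 × (23) = 13760 ft.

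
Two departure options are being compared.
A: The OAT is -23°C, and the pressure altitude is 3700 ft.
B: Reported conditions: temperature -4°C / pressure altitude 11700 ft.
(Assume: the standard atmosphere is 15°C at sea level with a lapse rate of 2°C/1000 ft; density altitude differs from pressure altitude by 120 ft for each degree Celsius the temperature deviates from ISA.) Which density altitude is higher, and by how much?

A: ISA temp = 7.6°C, deviation -30.6°C, DA = 3700 + 120 × (-30.6) = 28 ft.
B: ISA temp = -8.4°C, deviation +4.4°C, DA = 11700 + 120 × 4.4 = 12228 ft.
B is higher by 12228 − 28 = 12200 ft.

B by 12200 ft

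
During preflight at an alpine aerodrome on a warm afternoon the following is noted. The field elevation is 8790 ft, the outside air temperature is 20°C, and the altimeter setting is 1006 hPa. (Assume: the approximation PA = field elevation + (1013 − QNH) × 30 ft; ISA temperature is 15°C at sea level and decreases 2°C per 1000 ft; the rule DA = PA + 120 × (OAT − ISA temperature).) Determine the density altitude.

Pressure altitude = 8790 + (1013 − 1006) × 30 = 8790 + (+210) = 9000 ft.
ISA temperature at 9000 ft = 15 − 2 × (9000/1000) = -3°C.
ISA deviation = 20 − (-3) = +23°C.
Density altitude = 9000 + 120 × (23) = 11760 ft.

11760 ft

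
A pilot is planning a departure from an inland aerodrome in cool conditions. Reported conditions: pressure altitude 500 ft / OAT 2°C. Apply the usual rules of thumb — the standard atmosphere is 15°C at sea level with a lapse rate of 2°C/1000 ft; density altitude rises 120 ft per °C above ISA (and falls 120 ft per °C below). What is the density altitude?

ISA temperature at 500 ft = 15 − 2 × (500/1000) = 14°C.
ISA deviation = 2 − 14 = -12°C.
Density altitude = 500 + 120 × (-12) = 500 + (-1440) = -940 ft.

-940 ft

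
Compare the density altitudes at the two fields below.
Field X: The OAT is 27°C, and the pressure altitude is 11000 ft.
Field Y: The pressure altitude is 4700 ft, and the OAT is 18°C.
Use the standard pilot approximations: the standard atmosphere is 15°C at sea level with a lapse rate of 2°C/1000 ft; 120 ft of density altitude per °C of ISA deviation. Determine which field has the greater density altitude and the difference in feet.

Field X by 8892 ft

Field X: ISA temp = -7°C, deviation +34°C, DA = 11000 + 120 × 34 = 15080 ft.
Field Y: ISA temp = 5.6°C, deviation +12.4°C, DA = 4700 + 120 × 12.4 = 6188 ft.
Field X is higher by 15080 − 6188 = 8892 ft.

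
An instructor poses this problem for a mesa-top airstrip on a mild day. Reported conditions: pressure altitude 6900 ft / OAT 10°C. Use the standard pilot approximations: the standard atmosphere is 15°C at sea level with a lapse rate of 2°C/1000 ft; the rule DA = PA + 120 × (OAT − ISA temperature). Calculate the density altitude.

7956 ft

ISA temperature at 6900 ft = 15 − 2 × (6900/1000) = 1.2°C.
ISA deviation = 10 − 1.2 = +8.8°C.
Density altitude = 6900 + 120 × (8.8) = 6900 + (+1056) = 7956 ft.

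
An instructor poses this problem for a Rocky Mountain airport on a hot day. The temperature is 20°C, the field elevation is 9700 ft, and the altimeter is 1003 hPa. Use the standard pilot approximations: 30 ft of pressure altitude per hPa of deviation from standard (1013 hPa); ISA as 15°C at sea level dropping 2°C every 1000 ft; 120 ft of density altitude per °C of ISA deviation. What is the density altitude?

13000 ft

Pressure altitude = 9700 + (1013 − 1003) × 30 = 9700 + (+300) = 10000 ft.
ISA temperature at 10000 ft = 15 − 2 × (10000/1000) = -5°C.
ISA deviation = 20 − (-5) = +25°C.
Density altitude = 10000 + 120 × (25) = 13000 ft.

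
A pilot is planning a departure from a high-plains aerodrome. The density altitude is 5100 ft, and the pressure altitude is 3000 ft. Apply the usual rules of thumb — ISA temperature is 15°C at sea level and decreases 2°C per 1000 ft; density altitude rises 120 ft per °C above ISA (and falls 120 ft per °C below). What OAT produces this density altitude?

Density altitude − pressure altitude = 5100 − 3000 = +2100 ft.
At 120 ft/°C that is an ISA deviation of 2100/120 = +17.5°C.
ISA temperature at 3000 ft = 15 − 2 × (3000/1000) = 9°C.
OAT = ISA + deviation = 9 + (+17.5) = 26.5°C.

26.5°C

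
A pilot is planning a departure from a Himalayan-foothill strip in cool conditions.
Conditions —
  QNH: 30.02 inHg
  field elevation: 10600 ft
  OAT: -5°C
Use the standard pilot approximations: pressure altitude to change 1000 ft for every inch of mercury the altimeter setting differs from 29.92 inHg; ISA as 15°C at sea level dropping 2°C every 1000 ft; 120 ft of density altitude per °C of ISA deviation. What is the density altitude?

Pressure altitude = 10600 + (29.92 − 30.02) × 1000 = 10600 + (-100) = 10500 ft.
ISA temperature at 10500 ft = 15 − 2 × (10500/1000) = -6°C.
ISA deviation = -5 − (-6) = +1°C.
Density altitude = 10500 + 120 × (1) = 10620 ft.

10620 ft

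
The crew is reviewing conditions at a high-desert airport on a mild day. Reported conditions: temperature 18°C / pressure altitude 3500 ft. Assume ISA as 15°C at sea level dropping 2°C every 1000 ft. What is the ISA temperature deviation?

ISA+10°C

ISA temperature at 3500 ft = 15 − 2 × (3500/1000) = 8°C.
Deviation = OAT − ISA = 18 − 8 = +10°C.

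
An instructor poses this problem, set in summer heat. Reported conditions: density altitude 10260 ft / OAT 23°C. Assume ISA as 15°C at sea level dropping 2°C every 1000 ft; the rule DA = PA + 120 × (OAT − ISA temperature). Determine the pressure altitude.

7500 ft

DA = PA + 120 × (OAT − (15 − 2·PA/1000)) = PA + 120·OAT − 1800 + 0.24·PA = 1.24·PA + 120·OAT − 1800.
So 1.24·PA = 10260 − 120 × 23 + 1800 = 9300.
PA = 9300 / 1.24 = 7500 ft.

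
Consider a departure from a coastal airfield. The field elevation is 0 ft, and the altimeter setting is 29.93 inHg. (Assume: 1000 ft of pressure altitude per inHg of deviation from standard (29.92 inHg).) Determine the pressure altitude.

-10 ft

Pressure correction = (29.92 − 29.93) × 1000 = -10 ft.
Pressure altitude = 0 + (-10) = -10 ft.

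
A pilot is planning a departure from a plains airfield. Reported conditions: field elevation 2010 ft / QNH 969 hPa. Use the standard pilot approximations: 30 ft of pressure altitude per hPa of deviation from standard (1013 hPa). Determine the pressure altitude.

Pressure correction = (1013 − 969) × 30 = +1320 ft.
Pressure altitude = 2010 + (+1320) = 3330 ft.

3330 ft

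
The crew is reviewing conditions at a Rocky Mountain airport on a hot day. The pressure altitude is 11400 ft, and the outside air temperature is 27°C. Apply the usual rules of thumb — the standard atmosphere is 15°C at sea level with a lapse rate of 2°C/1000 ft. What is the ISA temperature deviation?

ISA temperature at 11400 ft = 15 − 2 × (11400/1000) = -7.8°C.
Deviation = OAT − ISA = 27 − (-7.8) = +34.8°C.

ISA+34.8°C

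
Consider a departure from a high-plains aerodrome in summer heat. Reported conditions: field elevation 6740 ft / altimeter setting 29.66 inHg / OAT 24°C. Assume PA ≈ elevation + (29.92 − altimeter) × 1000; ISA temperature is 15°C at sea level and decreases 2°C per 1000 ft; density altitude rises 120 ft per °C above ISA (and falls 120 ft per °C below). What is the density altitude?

9760 ft

Pressure altitude = 6740 + (29.92 − 29.66) × 1000 = 6740 + (+260) = 7000 ft.
ISA temperature at 7000 ft = 15 − 2 × (7000/1000) = 1°C.
ISA deviation = 24 − 1 = +23°C.
Density altitude = 7000 + 120 × (23) = 9760 ft.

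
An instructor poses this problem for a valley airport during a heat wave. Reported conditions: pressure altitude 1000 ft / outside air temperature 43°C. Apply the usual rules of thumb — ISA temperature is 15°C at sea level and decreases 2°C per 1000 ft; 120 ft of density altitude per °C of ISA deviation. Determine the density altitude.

4600 ft

ISA temperature at 1000 ft = 15 − 2 × (1000/1000) = 13°C.
ISA deviation = 43 − 13 = +30°C.
Density altitude = 1000 + 120 × (30) = 1000 + (+3600) = 4600 ft.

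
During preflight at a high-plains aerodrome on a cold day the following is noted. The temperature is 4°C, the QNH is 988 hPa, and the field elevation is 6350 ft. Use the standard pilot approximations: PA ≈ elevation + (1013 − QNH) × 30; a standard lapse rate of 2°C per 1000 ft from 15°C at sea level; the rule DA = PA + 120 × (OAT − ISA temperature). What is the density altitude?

Pressure altitude = 6350 + (1013 − 988) × 30 = 6350 + (+750) = 7100 ft.
ISA temperature at 7100 ft = 15 − 2 × (7100/1000) = 0.8°C.
ISA deviation = 4 − 0.8 = +3.2°C.
Density altitude = 7100 + 120 × (3.2) = 7484 ft.

7484 ft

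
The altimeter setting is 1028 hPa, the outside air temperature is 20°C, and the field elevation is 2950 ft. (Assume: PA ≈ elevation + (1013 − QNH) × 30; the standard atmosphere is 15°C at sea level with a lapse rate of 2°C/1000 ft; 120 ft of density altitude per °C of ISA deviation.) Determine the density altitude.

Pressure altitude = 2950 + (1013 − 1028) × 30 = 2950 + (-450) = 2500 ft.
ISA temperature at 2500 ft = 15 − 2 × (2500/1000) = 10°C.
ISA deviation = 20 − 10 = +10°C.
Density altitude = 2500 + 120 × (10) = 3700 ft.

3700 ft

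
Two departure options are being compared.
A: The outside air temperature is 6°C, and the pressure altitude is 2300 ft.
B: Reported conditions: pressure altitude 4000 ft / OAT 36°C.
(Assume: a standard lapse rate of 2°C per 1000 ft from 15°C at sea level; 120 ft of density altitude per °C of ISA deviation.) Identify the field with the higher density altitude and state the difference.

B by 5708 ft

A: ISA temp = 10.4°C, deviation -4.4°C, DA = 2300 + 120 × (-4.4) = 1772 ft.
B: ISA temp = 7°C, deviation +29°C, DA = 4000 + 120 × 29 = 7480 ft.
B is higher by 7480 − 1772 = 5708 ft.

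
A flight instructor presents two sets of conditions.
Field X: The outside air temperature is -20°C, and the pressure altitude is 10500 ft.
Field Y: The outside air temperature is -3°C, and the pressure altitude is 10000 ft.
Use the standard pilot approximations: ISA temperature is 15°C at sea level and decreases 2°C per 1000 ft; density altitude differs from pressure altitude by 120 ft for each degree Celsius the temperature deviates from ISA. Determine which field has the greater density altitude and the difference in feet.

Field X: ISA temp = -6°C, deviation -14°C, DA = 10500 + 120 × (-14) = 8820 ft.
Field Y: ISA temp = -5°C, deviation +2°C, DA = 10000 + 120 × 2 = 10240 ft.
Field Y is higher by 10240 − 8820 = 1420 ft.

Field Y by 1420 ft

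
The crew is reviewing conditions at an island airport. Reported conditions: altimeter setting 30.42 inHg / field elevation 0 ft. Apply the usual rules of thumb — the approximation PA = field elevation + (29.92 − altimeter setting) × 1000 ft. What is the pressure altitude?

Pressure correction = (29.92 − 30.42) × 1000 = -500 ft.
Pressure altitude = 0 + (-500) = -500 ft.

-500 ft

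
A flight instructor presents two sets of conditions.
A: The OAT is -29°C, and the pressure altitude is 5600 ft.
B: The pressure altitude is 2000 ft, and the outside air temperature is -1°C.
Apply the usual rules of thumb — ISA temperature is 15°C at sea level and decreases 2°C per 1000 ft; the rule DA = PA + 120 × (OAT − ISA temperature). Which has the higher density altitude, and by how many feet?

A by 1104 ft

A: ISA temp = 3.8°C, deviation -32.8°C, DA = 5600 + 120 × (-32.8) = 1664 ft.
B: ISA temp = 11°C, deviation -12°C, DA = 2000 + 120 × (-12) = 560 ft.
A is higher by 1664 − 560 = 1104 ft.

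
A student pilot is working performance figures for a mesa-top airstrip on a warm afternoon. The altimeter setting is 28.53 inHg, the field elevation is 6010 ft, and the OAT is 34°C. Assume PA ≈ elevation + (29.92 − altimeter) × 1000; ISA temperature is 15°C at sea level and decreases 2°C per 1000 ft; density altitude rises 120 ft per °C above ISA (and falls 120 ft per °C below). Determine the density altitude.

Pressure altitude = 6010 + (29.92 − 28.53) × 1000 = 6010 + (+1390) = 7400 ft.
ISA temperature at 7400 ft = 15 − 2 × (7400/1000) = 0.2°C.
ISA deviation = 34 − 0.2 = +33.8°C.
Density altitude = 7400 + 120 × (33.8) = 11456 ft.

11456 ft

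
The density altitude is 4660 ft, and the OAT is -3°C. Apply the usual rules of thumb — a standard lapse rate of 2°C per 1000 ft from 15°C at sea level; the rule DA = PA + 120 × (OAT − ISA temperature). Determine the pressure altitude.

5500 ft

DA = PA + 120 × (OAT − (15 − 2·PA/1000)) = PA + 120·OAT − 1800 + 0.24·PA = 1.24·PA + 120·OAT − 1800.
So 1.24·PA = 4660 − 120 × (-3) + 1800 = 6820.
PA = 6820 / 1.24 = 5500 ft.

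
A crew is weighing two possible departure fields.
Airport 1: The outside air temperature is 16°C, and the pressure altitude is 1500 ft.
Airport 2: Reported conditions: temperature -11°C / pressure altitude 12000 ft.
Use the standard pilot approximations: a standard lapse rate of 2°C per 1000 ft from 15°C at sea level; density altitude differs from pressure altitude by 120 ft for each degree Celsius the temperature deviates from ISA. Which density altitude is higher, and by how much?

Airport 1: ISA temp = 12°C, deviation +4°C, DA = 1500 + 120 × 4 = 1980 ft.
Airport 2: ISA temp = -9°C, deviation -2°C, DA = 12000 + 120 × (-2) = 11760 ft.
Airport 2 is higher by 11760 − 1980 = 9780 ft.

Airport 2 by 9780 ft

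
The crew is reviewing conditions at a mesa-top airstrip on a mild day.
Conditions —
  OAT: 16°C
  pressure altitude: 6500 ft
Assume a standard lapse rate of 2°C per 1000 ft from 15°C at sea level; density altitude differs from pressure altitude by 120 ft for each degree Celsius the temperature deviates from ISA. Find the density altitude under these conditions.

8180 ft

ISA temperature at 6500 ft = 15 − 2 × (6500/1000) = 2°C.
ISA deviation = 16 − 2 = +14°C.
Density altitude = 6500 + 120 × (14) = 6500 + (+1680) = 8180 ft.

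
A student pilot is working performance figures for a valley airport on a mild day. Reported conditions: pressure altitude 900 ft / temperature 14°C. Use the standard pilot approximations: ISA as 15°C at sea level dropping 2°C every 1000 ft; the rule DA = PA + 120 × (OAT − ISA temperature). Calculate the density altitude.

996 ft

ISA temperature at 900 ft = 15 − 2 × (900/1000) = 13.2°C.
ISA deviation = 14 − 13.2 = +0.8°C.
Density altitude = 900 + 120 × (0.8) = 900 + (+96) = 996 ft.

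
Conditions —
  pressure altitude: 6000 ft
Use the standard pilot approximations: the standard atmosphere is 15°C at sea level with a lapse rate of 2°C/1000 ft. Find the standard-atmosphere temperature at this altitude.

3°C

ISA temperature = 15 − 2 × (6000/1000) = 15 − 12 = 3°C.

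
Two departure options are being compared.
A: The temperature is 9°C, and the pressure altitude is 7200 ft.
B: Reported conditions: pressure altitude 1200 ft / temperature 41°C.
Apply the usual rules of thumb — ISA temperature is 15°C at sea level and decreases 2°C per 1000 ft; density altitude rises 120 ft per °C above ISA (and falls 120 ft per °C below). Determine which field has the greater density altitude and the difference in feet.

A by 3600 ft

A: ISA temp = 0.6°C, deviation +8.4°C, DA = 7200 + 120 × 8.4 = 8208 ft.
B: ISA temp = 12.6°C, deviation +28.4°C, DA = 1200 + 120 × 28.4 = 4608 ft.
A is higher by 8208 − 4608 = 3600 ft.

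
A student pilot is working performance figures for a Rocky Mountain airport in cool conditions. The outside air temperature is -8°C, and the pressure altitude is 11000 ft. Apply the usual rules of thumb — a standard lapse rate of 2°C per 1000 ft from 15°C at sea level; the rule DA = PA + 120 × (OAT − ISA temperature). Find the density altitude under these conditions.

ISA temperature at 11000 ft = 15 − 2 × (11000/1000) = -7°C.
ISA deviation = -8 − (-7) = -1°C.
Density altitude = 11000 + 120 × (-1) = 11000 + (-120) = 10880 ft.

10880 ft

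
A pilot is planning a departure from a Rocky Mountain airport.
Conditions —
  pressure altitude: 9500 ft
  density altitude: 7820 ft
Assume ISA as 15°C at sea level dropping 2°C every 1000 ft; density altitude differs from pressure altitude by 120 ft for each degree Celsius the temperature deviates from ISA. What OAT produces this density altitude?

Density altitude − pressure altitude = 7820 − 9500 = -1680 ft.
At 120 ft/°C that is an ISA deviation of -1680/120 = -14°C.
ISA temperature at 9500 ft = 15 − 2 × (9500/1000) = -4°C.
OAT = ISA + deviation = -4 + (-14) = -18°C.

-18°C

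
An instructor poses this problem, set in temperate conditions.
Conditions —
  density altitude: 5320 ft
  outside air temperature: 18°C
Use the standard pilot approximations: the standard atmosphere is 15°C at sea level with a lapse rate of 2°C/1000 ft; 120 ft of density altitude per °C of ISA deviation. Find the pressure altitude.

DA = PA + 120 × (OAT − (15 − 2·PA/1000)) = PA + 120·OAT − 1800 + 0.24·PA = 1.24·PA + 120·OAT − 1800.
So 1.24·PA = 5320 − 120 × 18 + 1800 = 4960.
PA = 4960 / 1.24 = 4000 ft.

4000 ft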